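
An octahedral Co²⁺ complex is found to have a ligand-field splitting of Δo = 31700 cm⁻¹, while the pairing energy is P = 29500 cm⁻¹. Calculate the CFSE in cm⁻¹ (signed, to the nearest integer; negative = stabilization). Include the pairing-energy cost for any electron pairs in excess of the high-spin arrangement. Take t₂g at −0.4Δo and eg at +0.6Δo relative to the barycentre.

Co is in group 9, so Co²⁺ is d⁷ (9 − 2 = 7).
Since Δo = 31700 cm⁻¹ > P = 29500 cm⁻¹, the complex adopts the low-spin configuration.
That gives t₂g⁶ eg¹.
Orbital CFSE = -1.8Δo = -1.8 × 31700 = -57060 cm⁻¹.
Excess pairs vs high-spin: 3 − 2 = 1; pairing cost = +29500 cm⁻¹.
Net CFSE = -57060 + 29500 = -27560 cm⁻¹.

-27560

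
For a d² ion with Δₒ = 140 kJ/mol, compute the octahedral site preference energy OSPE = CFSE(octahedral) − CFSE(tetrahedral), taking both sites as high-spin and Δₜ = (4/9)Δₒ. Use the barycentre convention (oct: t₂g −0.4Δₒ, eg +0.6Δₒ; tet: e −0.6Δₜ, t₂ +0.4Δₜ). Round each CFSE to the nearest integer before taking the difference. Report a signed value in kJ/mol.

-37

Octahedral high-spin t₂g² eg⁰: CFSE = -0.8 × 140 = -112 kJ/mol.
In a tetrahedral site the filling is e² t₂⁰: CFSE(tet) = -1.2Δₜ = -1.2 × (4/9)(140) = -75 kJ/mol.
Subtracting, OSPE = -112 − (-75) = -37 kJ/mol.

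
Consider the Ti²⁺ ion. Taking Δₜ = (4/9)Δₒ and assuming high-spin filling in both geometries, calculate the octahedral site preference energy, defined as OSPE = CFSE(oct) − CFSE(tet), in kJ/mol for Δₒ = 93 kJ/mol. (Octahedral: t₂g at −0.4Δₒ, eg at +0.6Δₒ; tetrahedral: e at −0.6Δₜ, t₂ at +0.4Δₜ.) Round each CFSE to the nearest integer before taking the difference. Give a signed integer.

-24

Ti is in group 4, so Ti²⁺ is d² (4 − 2 = 2).
Octahedral high-spin t2g^2 e_g^0: CFSE = -0.8 × 93 = -74 kJ/mol.
Tetrahedral e^2 t2^0 gives -1.2Δₜ = -1.2 × (4/9) × 93 = -50 kJ/mol.
Subtracting, OSPE = -74 − (-50) = -24 kJ/mol.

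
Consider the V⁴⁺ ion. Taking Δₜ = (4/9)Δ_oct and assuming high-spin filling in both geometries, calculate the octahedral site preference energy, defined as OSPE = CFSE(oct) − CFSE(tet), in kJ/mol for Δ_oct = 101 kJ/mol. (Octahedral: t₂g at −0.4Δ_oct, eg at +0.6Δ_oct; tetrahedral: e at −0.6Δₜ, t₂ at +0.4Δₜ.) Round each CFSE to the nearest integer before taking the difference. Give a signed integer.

-13

Group 5 minus oxidation state +4 gives a d¹ configuration for V⁴⁺.
Octahedral (high-spin): t₂g¹ eg⁰, CFSE = 1(−0.4) + 0(+0.6) = -0.4Δ_oct = -0.4 × 101 = -40 kJ/mol.
Tetrahedral e¹ t₂⁰ gives -0.6Δₜ = -0.6 × (4/9) × 101 = -27 kJ/mol.
OSPE = CFSE(oct) − CFSE(tet) = -40 − (-27) = -13 kJ/mol.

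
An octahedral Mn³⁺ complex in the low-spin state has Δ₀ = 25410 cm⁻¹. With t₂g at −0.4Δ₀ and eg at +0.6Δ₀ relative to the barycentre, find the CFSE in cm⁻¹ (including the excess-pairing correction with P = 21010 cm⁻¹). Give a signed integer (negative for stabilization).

Mn³⁺: group 7, so d-count = 7 − 3 = 4.
The d⁴ electrons fill as t₂g⁴ eg⁰.
The orbital stabilization is -1.6Δ₀ = -1.6 × 25410 = -40656 cm⁻¹.
Relative to high-spin t₂g³ eg¹ (0 paired), the low-spin configuration has 1 additional pair, contributing +1 × 21010 = +21010 cm⁻¹.
Overall CFSE = -40656 + 21010 = -19646 cm⁻¹.

-19646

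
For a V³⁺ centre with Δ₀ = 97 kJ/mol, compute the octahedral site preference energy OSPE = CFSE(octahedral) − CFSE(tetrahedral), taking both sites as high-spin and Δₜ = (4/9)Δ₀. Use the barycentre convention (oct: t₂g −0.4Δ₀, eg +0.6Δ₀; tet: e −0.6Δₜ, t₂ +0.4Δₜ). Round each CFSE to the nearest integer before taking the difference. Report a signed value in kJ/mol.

V sits in group 5; removing 3 electrons leaves V³⁺ with 5 − 3 = 2 d electrons.
Octahedral (high-spin): t₂g² eg⁰, CFSE = 2(−0.4) + 0(+0.6) = -0.8Δ₀ = -0.8 × 97 = -78 kJ/mol.
In a tetrahedral site the filling is e² t₂⁰: CFSE(tet) = -1.2Δₜ = -1.2 × (4/9)(97) = -52 kJ/mol.
OSPE = CFSE(oct) − CFSE(tet) = -78 − (-52) = -26 kJ/mol.

-26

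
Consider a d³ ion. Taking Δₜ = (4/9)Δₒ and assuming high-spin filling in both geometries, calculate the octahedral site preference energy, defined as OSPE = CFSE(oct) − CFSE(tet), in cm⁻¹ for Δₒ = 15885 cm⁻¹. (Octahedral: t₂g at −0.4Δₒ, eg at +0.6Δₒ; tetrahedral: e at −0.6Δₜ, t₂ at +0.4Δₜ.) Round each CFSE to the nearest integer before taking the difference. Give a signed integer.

Octahedral (high-spin): t2g^3 e_g^0, CFSE = 3(−0.4) + 0(+0.6) = -1.2Δₒ = -1.2 × 15885 = -19062 cm⁻¹.
Tetrahedral: e^2 t2^1, CFSE = 2(−0.6) + 1(+0.4) = -0.8Δₜ = -0.8 × (4/9) × 15885 = -5648 cm⁻¹.
OSPE = CFSE(oct) − CFSE(tet) = -19062 − (-5648) = -13414 cm⁻¹.

-13414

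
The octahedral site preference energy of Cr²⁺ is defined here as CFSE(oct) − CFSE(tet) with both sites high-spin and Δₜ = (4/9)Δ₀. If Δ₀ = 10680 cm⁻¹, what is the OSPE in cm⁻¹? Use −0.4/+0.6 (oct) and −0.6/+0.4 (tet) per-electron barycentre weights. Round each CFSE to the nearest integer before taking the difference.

-4509

Cr is in group 6, so Cr²⁺ is d⁴ (6 − 2 = 4).
Octahedral high-spin t2g^3 e_g^1: CFSE = -0.6 × 10680 = -6408 cm⁻¹.
Tetrahedral e^2 t2^2 gives -0.4Δₜ = -0.4 × (4/9) × 10680 = -1899 cm⁻¹.
OSPE = -6408 − (-1899) = -4509 cm⁻¹.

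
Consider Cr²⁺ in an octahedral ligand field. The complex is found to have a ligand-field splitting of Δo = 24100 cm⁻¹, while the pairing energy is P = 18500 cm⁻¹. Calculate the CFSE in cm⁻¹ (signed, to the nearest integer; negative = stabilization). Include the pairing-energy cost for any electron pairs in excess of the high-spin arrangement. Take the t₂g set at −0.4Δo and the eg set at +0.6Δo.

Group 6 minus oxidation state +2 gives a d⁴ configuration for Cr²⁺.
With Δo > P the complex is low-spin.
Filling d⁴ accordingly: t₂g⁴ eg⁰.
Orbital CFSE = -1.6Δo = -1.6 × 24100 = -38560 cm⁻¹.
Excess pairs vs high-spin: 1 − 0 = 1; pairing cost = +18500 cm⁻¹.
Net CFSE = -38560 + 18500 = -20060 cm⁻¹.

-20060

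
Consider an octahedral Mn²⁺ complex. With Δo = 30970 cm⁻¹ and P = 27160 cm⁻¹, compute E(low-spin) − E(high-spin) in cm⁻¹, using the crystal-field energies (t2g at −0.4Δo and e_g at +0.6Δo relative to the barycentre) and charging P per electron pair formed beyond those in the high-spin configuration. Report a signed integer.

-7620

Mn is in group 7, so Mn²⁺ is d⁵ (7 − 2 = 5).
In the high-spin limit (t2g^3 e_g^2) the orbital term is 0.0Δo = 0 cm⁻¹, with no excess pairing.
Low-spin: t2g^5 e_g^0, orbital CFSE = -2.0Δo = -61940 cm⁻¹; plus 2 excess pairs × P = +54320 cm⁻¹; total -7620 cm⁻¹.
The difference is -7620 − (0) = -7620 cm⁻¹, so low-spin lies lower.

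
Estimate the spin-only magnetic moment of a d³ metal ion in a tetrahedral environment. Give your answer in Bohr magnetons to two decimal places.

Tetrahedral splitting is small, so the complex is high-spin.
Configuration: e² t₂¹ → 3 unpaired electrons.
μ(spin-only) = √[3(3+2)] = √15 ≈ 3.87 Bohr magnetons.

3.87 Bohr magnetons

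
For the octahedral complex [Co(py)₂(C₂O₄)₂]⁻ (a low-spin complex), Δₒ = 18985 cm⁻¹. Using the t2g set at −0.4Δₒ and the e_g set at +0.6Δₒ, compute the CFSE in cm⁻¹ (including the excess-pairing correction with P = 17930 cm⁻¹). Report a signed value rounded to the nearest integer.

-9704

Ligand charges: 2×(+0) from py and 2×(-2) from C₂O₄²⁻ sum to -4; with overall charge -1, Co is +3.
Co sits in group 9; removing 3 electrons leaves Co³⁺ with 9 − 3 = 6 d electrons.
The d⁶ electrons fill as t2g^6 e_g^0.
Orbital CFSE = 6(-0.4) + 0(0.6) = -2.4Δₒ = -2.4 × 18985 = -45564 cm⁻¹.
High-spin d⁶ would be t2g^4 e_g^2 with 1 pair; low-spin has 3, so 2 excess pairs cost +2P = +35860 cm⁻¹.
Combining: -45564 + 35860 = -9704 cm⁻¹.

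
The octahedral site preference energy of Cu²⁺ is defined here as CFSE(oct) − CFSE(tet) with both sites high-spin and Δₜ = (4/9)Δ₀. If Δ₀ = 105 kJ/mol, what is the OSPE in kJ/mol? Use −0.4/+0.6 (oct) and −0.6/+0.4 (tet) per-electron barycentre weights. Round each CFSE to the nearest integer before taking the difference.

Group 11 minus oxidation state +2 gives a d⁹ configuration for Cu²⁺.
Octahedral high-spin t2g^6 e_g^3: CFSE = -0.6 × 105 = -63 kJ/mol.
In a tetrahedral site the filling is e^4 t2^5: CFSE(tet) = -0.4Δₜ = -0.4 × (4/9)(105) = -19 kJ/mol.
OSPE = CFSE(oct) − CFSE(tet) = -63 − (-19) = -44 kJ/mol.

-44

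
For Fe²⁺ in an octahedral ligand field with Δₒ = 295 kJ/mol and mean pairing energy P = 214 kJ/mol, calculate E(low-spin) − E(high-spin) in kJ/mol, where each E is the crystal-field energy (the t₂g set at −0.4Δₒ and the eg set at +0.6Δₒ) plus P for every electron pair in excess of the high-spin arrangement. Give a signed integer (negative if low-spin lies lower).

Fe is in group 8, so Fe²⁺ is d⁶ (8 − 2 = 6).
In the high-spin limit (t₂g⁴ eg²) the orbital term is -0.4Δₒ = -118 kJ/mol, with no excess pairing.
Low-spin: t₂g⁶ eg⁰, orbital CFSE = -2.4Δₒ = -708 kJ/mol; plus 2 excess pairs × P = +428 kJ/mol; total -280 kJ/mol.
E(LS) − E(HS) = -280 − (-118) = -162 kJ/mol.

-162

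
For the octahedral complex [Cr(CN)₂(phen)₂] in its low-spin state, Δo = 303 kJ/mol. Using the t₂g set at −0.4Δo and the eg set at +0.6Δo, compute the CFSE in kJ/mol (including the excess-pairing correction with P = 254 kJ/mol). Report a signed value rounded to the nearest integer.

Ligand charges: 2×(-1) from CN⁻ and 2×(+0) from phen sum to -2; with overall charge +0, Cr is +2.
Cr²⁺: group 6, so d-count = 6 − 2 = 4.
The d⁴ electrons fill as t₂g⁴ eg⁰.
The orbital stabilization is -1.6Δo = -1.6 × 303 = -485 kJ/mol.
Pairing penalty: 1 pair vs 0 in the high-spin reference → 1 extra × P = 254 kJ/mol.
Combining: -485 + 254 = -231 kJ/mol.

-231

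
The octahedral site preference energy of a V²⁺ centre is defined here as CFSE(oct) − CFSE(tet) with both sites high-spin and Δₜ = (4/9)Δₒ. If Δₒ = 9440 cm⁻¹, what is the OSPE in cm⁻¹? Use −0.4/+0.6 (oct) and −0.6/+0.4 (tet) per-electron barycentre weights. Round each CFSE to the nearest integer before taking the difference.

-7972

V sits in group 5; removing 2 electrons leaves V²⁺ with 5 − 2 = 3 d electrons.
Octahedral high-spin t₂g³ eg⁰: CFSE = -1.2 × 9440 = -11328 cm⁻¹.
In a tetrahedral site the filling is e² t₂¹: CFSE(tet) = -0.8Δₜ = -0.8 × (4/9)(9440) = -3356 cm⁻¹.
OSPE = -11328 − (-3356) = -7972 cm⁻¹.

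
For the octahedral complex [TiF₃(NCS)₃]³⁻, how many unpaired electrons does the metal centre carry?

Ligand charges: 3×(-1) from F⁻ and 3×(-1) from NCS⁻ sum to -6; with overall charge -3, Ti is +3.
Ti sits in group 4; removing 3 electrons leaves Ti³⁺ with 4 − 3 = 1 d electrons.
Configuration: t₂g¹ eg⁰, giving 1 unpaired electron.

1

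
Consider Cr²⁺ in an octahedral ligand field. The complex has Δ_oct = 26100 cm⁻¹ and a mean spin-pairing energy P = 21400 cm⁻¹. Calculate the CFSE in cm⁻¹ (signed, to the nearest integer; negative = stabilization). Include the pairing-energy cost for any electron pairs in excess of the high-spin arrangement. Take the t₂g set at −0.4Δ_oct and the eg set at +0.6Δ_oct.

-20360

Cr²⁺: group 6, so d-count = 6 − 2 = 4.
Δ_oct > P, so pairing is preferred: the ground state is low-spin.
Filling d⁴ accordingly: t₂g⁴ eg⁰.
Orbital CFSE = -1.6Δ_oct = -1.6 × 26100 = -41760 cm⁻¹.
Excess pairs vs high-spin: 1 − 0 = 1; pairing cost = +21400 cm⁻¹.
Net CFSE = -41760 + 21400 = -20360 cm⁻¹.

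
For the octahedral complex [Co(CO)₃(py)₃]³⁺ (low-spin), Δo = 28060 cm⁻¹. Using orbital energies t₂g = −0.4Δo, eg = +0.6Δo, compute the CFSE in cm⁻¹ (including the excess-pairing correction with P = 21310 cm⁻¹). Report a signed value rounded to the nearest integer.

Ligand charges: 3×(+0) from CO and 3×(+0) from py sum to +0; with overall charge +3, Co is +3.
Co³⁺: group 9, so d-count = 9 − 3 = 6.
Configuration: t₂g⁶ eg⁰.
The orbital stabilization is -2.4Δo = -2.4 × 28060 = -67344 cm⁻¹.
Relative to high-spin t₂g⁴ eg² (1 paired), the low-spin configuration has 2 additional pairs, contributing +2 × 21310 = +42620 cm⁻¹.
Net CFSE = -67344 + 42620 = -24724 cm⁻¹.

-24724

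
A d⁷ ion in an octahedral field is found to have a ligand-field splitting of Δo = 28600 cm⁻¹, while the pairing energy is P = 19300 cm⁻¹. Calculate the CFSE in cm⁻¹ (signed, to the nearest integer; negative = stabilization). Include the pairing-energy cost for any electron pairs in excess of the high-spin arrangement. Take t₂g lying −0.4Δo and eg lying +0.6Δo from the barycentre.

With Δo > P the complex is low-spin.
Configuration: t₂g⁶ eg¹.
Orbital CFSE = -1.8Δo = -1.8 × 28600 = -51480 cm⁻¹.
Excess pairs vs high-spin: 3 − 2 = 1; pairing cost = +19300 cm⁻¹.
Net CFSE = -51480 + 19300 = -32180 cm⁻¹.

-32180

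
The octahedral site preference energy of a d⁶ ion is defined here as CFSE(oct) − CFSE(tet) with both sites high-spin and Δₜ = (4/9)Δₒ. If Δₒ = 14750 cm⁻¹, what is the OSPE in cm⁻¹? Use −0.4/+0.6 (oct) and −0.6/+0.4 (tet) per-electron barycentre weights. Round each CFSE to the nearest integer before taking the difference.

In an octahedral site d⁶ (HS) is t₂g⁴ eg², giving CFSE(oct) = -0.4Δₒ = -5900 cm⁻¹.
In a tetrahedral site the filling is e³ t₂³: CFSE(tet) = -0.6Δₜ = -0.6 × (4/9)(14750) = -3933 cm⁻¹.
OSPE = CFSE(oct) − CFSE(tet) = -5900 − (-3933) = -1967 cm⁻¹.

-1967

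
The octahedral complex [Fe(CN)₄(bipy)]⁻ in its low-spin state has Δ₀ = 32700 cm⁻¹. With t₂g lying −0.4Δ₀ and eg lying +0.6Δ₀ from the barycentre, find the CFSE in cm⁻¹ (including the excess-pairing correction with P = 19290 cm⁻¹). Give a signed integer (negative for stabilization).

-26820

Ligand charges: 4×(-1) from CN⁻ and 1×(+0) from bipy sum to -4; with overall charge -1, Fe is +3.
Fe sits in group 8; removing 3 electrons leaves Fe³⁺ with 8 − 3 = 5 d electrons.
The d⁵ electrons fill as t₂g⁵ eg⁰.
Orbital CFSE = 5(-0.4) + 0(0.6) = -2.0Δ₀ = -2.0 × 32700 = -65400 cm⁻¹.
Pairing penalty: 2 pairs vs 0 in the high-spin reference → 2 extra × P = 38580 cm⁻¹.
Combining: -65400 + 38580 = -26820 cm⁻¹.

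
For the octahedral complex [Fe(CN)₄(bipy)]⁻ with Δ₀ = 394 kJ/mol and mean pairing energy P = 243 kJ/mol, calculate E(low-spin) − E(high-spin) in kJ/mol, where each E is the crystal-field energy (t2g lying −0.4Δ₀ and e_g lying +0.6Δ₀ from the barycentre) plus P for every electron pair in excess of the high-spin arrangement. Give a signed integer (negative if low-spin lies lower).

-302

Ligand charges: 4×(-1) from CN⁻ and 1×(+0) from bipy sum to -4; with overall charge -1, Fe is +3.
Fe sits in group 8; removing 3 electrons leaves Fe³⁺ with 8 − 3 = 5 d electrons.
In the high-spin limit (t2g^3 e_g^2) the orbital term is 0.0Δ₀ = 0 kJ/mol, with no excess pairing.
Low-spin: t2g^5 e_g^0, orbital CFSE = -2.0Δ₀ = -788 kJ/mol; plus 2 excess pairs × P = +486 kJ/mol; total -302 kJ/mol.
Thus E(LS) − E(HS) = -302 kJ/mol.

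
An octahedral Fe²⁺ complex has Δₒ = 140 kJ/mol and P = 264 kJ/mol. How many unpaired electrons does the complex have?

4

Group 8 minus oxidation state +2 gives a d⁶ configuration for Fe²⁺.
Δₒ < P, so pairing is avoided: the ground state is high-spin.
That gives t₂g⁴ eg².
Unpaired electrons: 4.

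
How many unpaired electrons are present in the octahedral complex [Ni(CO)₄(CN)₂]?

2

Ligand charges: 4×(+0) from CO and 2×(-1) from CN⁻ sum to -2; with overall charge +0, Ni is +2.
Group 10 minus oxidation state +2 gives a d⁸ configuration for Ni²⁺.
Configuration: t₂g⁶ eg², giving 2 unpaired electrons.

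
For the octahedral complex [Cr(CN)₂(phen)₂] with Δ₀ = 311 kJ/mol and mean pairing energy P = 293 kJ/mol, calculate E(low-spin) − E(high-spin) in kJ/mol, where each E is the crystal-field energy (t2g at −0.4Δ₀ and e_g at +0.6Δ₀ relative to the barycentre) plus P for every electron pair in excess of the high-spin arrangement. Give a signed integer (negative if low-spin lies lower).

-18

Ligand charges: 2×(-1) from CN⁻ and 2×(+0) from phen sum to -2; with overall charge +0, Cr is +2.
Cr is in group 6, so Cr²⁺ is d⁴ (6 − 2 = 4).
In the high-spin limit (t2g^3 e_g^1) the orbital term is -0.6Δ₀ = -187 kJ/mol, with no excess pairing.
Low-spin: t2g^4 e_g^0, orbital CFSE = -1.6Δ₀ = -498 kJ/mol; plus 1 excess pair × P = +293 kJ/mol; total -205 kJ/mol.
E(LS) − E(HS) = -205 − (-187) = -18 kJ/mol.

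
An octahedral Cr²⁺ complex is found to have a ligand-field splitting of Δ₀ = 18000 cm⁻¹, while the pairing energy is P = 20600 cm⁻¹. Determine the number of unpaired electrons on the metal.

Cr is in group 6, so Cr²⁺ is d⁴ (6 − 2 = 4).
Since Δ₀ = 18000 cm⁻¹ < P = 20600 cm⁻¹, the complex adopts the high-spin configuration.
That gives t₂g³ eg¹.
Unpaired electrons: 4.

4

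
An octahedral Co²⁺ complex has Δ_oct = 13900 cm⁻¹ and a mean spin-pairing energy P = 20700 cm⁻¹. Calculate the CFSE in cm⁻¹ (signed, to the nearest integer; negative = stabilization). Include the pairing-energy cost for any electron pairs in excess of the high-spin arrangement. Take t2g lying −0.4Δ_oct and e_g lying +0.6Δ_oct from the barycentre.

Co is in group 9, so Co²⁺ is d⁷ (9 − 2 = 7).
Since Δ_oct = 13900 cm⁻¹ < P = 20700 cm⁻¹, the complex adopts the high-spin configuration.
Configuration: t2g^5 e_g^2.
Orbital CFSE = -0.8Δ_oct = -0.8 × 13900 = -11120 cm⁻¹.
High-spin has no excess pairs, so no pairing correction applies.

-11120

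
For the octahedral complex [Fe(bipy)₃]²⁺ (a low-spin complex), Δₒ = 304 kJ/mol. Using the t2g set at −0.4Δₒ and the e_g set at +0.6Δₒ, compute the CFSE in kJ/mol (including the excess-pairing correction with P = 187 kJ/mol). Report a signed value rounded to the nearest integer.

-356

bipy is neutral, so the +2 overall charge sits on Fe: oxidation state +2.
Fe²⁺: group 8, so d-count = 8 − 2 = 6.
Configuration: t2g^6 e_g^0.
The orbital stabilization is -2.4Δₒ = -2.4 × 304 = -730 kJ/mol.
Relative to high-spin t2g^4 e_g^2 (1 paired), the low-spin configuration has 2 additional pairs, contributing +2 × 187 = +374 kJ/mol.
Combining: -730 + 374 = -356 kJ/mol.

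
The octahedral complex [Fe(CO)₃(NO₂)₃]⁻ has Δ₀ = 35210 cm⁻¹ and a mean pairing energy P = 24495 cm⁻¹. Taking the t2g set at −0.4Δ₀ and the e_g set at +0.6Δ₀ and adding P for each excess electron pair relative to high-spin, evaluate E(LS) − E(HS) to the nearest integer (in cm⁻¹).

Ligand charges: 3×(+0) from CO and 3×(-1) from NO₂⁻ sum to -3; with overall charge -1, Fe is +2.
Fe is in group 8, so Fe²⁺ is d⁶ (8 − 2 = 6).
High-spin d⁶ fills as t2g^4 e_g^2 with CFSE 4(−0.4) + 2(+0.6) = -0.4Δ₀ = -14084 cm⁻¹.
For low-spin the configuration is t2g^6 e_g^0: orbital energy -2.4 × 35210 = -84504 cm⁻¹, and 2 additional pairs relative to high-spin add 48990 cm⁻¹, giving -35514 cm⁻¹.
E(LS) − E(HS) = -35514 − (-14084) = -21430 cm⁻¹.

-21430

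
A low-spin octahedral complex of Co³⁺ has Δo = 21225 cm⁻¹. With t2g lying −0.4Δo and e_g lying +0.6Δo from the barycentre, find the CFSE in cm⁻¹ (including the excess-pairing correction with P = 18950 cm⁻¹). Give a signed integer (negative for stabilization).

-13040

Group 9 minus oxidation state +3 gives a d⁶ configuration for Co³⁺.
Electron filling gives t2g^6 e_g^0.
CFSE(orbital) = 6×(-0.4Δo) + 0×(0.6Δo) = -2.4Δo; with Δo = 21225 cm⁻¹ that is -50940 cm⁻¹.
Pairing penalty: 3 pairs vs 1 in the high-spin reference → 2 extra × P = 37900 cm⁻¹.
Overall CFSE = -50940 + 37900 = -13040 cm⁻¹.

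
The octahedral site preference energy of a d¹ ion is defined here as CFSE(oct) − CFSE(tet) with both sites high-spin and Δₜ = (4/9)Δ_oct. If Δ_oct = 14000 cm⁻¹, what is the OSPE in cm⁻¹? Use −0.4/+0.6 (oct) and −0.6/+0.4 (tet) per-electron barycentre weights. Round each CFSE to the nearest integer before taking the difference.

Octahedral high-spin t₂g¹ eg⁰: CFSE = -0.4 × 14000 = -5600 cm⁻¹.
In a tetrahedral site the filling is e¹ t₂⁰: CFSE(tet) = -0.6Δₜ = -0.6 × (4/9)(14000) = -3733 cm⁻¹.
OSPE = CFSE(oct) − CFSE(tet) = -5600 − (-3733) = -1867 cm⁻¹.

-1867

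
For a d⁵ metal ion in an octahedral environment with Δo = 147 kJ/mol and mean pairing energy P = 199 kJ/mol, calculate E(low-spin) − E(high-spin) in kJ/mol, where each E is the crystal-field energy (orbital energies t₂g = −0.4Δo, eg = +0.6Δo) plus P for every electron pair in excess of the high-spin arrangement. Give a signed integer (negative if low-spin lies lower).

In the high-spin limit (t₂g³ eg²) the orbital term is 0.0Δo = 0 kJ/mol, with no excess pairing.
Low-spin t₂g⁵ eg⁰ gives -2.0Δo = -294 kJ/mol, but forming 2 extra pairs costs 2P = 398 kJ/mol, so E(LS) = -294 + 398 = 104 kJ/mol.
The difference is 104 − (0) = 104 kJ/mol, so high-spin lies lower.

104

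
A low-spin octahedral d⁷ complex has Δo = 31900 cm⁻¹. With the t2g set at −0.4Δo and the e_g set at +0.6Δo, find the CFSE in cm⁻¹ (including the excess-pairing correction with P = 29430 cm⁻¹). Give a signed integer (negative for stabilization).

Electron filling gives t2g^6 e_g^1.
CFSE(orbital) = 6×(-0.4Δo) + 1×(0.6Δo) = -1.8Δo; with Δo = 31900 cm⁻¹ that is -57420 cm⁻¹.
Pairing penalty: 3 pairs vs 2 in the high-spin reference → 1 extra × P = 29430 cm⁻¹.
Net CFSE = -57420 + 29430 = -27990 cm⁻¹.

-27990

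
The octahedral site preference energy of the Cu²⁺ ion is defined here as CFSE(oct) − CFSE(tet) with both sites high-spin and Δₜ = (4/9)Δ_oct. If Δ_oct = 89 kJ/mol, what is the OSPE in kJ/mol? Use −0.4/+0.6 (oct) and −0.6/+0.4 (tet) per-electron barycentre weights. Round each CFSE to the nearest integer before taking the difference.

Cu is in group 11, so Cu²⁺ is d⁹ (11 − 2 = 9).
In an octahedral site d⁹ (HS) is t₂g⁶ eg³, giving CFSE(oct) = -0.6Δ_oct = -53 kJ/mol.
In a tetrahedral site the filling is e⁴ t₂⁵: CFSE(tet) = -0.4Δₜ = -0.4 × (4/9)(89) = -16 kJ/mol.
OSPE = CFSE(oct) − CFSE(tet) = -53 − (-16) = -37 kJ/mol.

-37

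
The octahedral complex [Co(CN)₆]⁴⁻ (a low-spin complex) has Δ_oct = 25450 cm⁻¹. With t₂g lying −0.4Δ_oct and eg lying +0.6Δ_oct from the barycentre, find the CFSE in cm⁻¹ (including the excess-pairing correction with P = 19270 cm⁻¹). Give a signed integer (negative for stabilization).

-26540

Each CN⁻ contributes -1; 6 × (-1) = -6. With overall charge -4, Co is in the +2 oxidation state.
Co sits in group 9; removing 2 electrons leaves Co²⁺ with 9 − 2 = 7 d electrons.
The d⁷ electrons fill as t₂g⁶ eg¹.
Orbital CFSE = 6(-0.4) + 1(0.6) = -1.8Δ_oct = -1.8 × 25450 = -45810 cm⁻¹.
Pairing penalty: 3 pairs vs 2 in the high-spin reference → 1 extra × P = 19270 cm⁻¹.
Combining: -45810 + 19270 = -26540 cm⁻¹.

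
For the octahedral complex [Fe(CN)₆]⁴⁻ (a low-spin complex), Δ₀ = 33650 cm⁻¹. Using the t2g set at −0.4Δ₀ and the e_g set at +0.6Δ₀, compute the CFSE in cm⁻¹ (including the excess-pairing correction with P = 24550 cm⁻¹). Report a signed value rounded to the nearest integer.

Each CN⁻ contributes -1; 6 × (-1) = -6. With overall charge -4, Fe is in the +2 oxidation state.
Fe²⁺: group 8, so d-count = 8 − 2 = 6.
The d⁶ electrons fill as t2g^6 e_g^0.
The orbital stabilization is -2.4Δ₀ = -2.4 × 33650 = -80760 cm⁻¹.
Pairing penalty: 3 pairs vs 1 in the high-spin reference → 2 extra × P = 49100 cm⁻¹.
Overall CFSE = -80760 + 49100 = -31660 cm⁻¹.

-31660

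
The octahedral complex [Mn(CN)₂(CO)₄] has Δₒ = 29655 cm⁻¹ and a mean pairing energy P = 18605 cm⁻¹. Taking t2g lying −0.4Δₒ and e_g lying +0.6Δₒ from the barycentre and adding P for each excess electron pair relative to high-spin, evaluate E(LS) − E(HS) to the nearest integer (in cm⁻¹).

-22100

Ligand charges: 2×(-1) from CN⁻ and 4×(+0) from CO sum to -2; with overall charge +0, Mn is +2.
Mn²⁺: group 7, so d-count = 7 − 2 = 5.
High-spin: t2g^3 e_g^2, CFSE = 0.0Δₒ = 0 cm⁻¹.
Low-spin t2g^5 e_g^0 gives -2.0Δₒ = -59310 cm⁻¹, but forming 2 extra pairs costs 2P = 37210 cm⁻¹, so E(LS) = -59310 + 37210 = -22100 cm⁻¹.
E(LS) − E(HS) = -22100 − (0) = -22100 cm⁻¹.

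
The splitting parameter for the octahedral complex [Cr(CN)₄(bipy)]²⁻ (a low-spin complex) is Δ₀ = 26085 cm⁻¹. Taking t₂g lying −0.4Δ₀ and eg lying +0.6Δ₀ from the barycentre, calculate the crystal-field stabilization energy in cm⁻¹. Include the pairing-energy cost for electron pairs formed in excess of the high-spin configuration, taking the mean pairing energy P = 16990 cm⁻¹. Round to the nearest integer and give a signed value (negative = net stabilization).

Ligand charges: 4×(-1) from CN⁻ and 1×(+0) from bipy sum to -4; with overall charge -2, Cr is +2.
Cr²⁺: group 6, so d-count = 6 − 2 = 4.
Configuration: t₂g⁴ eg⁰.
Orbital CFSE = 4(-0.4) + 0(0.6) = -1.6Δ₀ = -1.6 × 26085 = -41736 cm⁻¹.
Relative to high-spin t₂g³ eg¹ (0 paired), the low-spin configuration has 1 additional pair, contributing +1 × 16990 = +16990 cm⁻¹.
Overall CFSE = -41736 + 16990 = -24746 cm⁻¹.

-24746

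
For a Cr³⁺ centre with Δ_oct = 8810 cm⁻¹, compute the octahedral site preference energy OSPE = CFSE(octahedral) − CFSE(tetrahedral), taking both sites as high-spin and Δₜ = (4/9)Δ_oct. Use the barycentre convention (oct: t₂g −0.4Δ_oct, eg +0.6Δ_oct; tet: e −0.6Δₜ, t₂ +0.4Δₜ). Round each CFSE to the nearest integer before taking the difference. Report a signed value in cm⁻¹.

Group 6 minus oxidation state +3 gives a d³ configuration for Cr³⁺.
Octahedral high-spin t₂g³ eg⁰: CFSE = -1.2 × 8810 = -10572 cm⁻¹.
Tetrahedral: e² t₂¹, CFSE = 2(−0.6) + 1(+0.4) = -0.8Δₜ = -0.8 × (4/9) × 8810 = -3132 cm⁻¹.
OSPE = CFSE(oct) − CFSE(tet) = -10572 − (-3132) = -7440 cm⁻¹.

-7440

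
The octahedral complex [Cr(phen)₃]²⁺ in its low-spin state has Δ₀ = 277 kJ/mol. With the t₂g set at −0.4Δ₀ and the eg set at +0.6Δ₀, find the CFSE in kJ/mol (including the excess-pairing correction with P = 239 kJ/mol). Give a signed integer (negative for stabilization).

-204

phen is neutral, so the +2 overall charge sits on Cr: oxidation state +2.
Cr²⁺: group 6, so d-count = 6 − 2 = 4.
The d⁴ electrons fill as t₂g⁴ eg⁰.
Orbital CFSE = 4(-0.4) + 0(0.6) = -1.6Δ₀ = -1.6 × 277 = -443 kJ/mol.
High-spin d⁴ would be t₂g³ eg¹ with 0 pairs; low-spin has 1, so 1 excess pair costs +1P = +239 kJ/mol.
Combining: -443 + 239 = -204 kJ/mol.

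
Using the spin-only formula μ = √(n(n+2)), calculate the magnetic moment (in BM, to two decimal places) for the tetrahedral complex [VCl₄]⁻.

Each Cl⁻ contributes -1; 4 × (-1) = -4. With overall charge -1, V is in the +3 oxidation state.
Group 5 minus oxidation state +3 gives a d² configuration for V³⁺.
Tetrahedral fields are weak (Δₜ ≈ 4/9 Δₒ), so electrons fill high-spin.
Configuration: e^2 t2^0 → 2 unpaired electrons.
μ(spin-only) = √[2(2+2)] = √8 ≈ 2.83 BM.

2.83 BM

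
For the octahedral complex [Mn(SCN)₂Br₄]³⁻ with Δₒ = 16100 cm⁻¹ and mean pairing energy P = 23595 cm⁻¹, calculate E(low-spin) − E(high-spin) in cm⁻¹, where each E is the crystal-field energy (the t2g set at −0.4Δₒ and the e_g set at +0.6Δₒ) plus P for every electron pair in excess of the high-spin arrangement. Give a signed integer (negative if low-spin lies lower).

Ligand charges: 2×(-1) from SCN⁻ and 4×(-1) from Br⁻ sum to -6; with overall charge -3, Mn is +3.
Mn sits in group 7; removing 3 electrons leaves Mn³⁺ with 7 − 3 = 4 d electrons.
High-spin d⁴ fills as t2g^3 e_g^1 with CFSE 3(−0.4) + 1(+0.6) = -0.6Δₒ = -9660 cm⁻¹.
Low-spin: t2g^4 e_g^0, orbital CFSE = -1.6Δₒ = -25760 cm⁻¹; plus 1 excess pair × P = +23595 cm⁻¹; total -2165 cm⁻¹.
E(LS) − E(HS) = -2165 − (-9660) = 7495 cm⁻¹.

7495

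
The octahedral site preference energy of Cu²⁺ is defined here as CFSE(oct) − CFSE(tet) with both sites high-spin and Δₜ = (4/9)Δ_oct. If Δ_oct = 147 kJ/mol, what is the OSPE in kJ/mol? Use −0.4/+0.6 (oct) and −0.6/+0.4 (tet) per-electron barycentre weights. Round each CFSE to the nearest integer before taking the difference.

Cu²⁺: group 11, so d-count = 11 − 2 = 9.
Octahedral (high-spin): t₂g⁶ eg³, CFSE = 6(−0.4) + 3(+0.6) = -0.6Δ_oct = -0.6 × 147 = -88 kJ/mol.
In a tetrahedral site the filling is e⁴ t₂⁵: CFSE(tet) = -0.4Δₜ = -0.4 × (4/9)(147) = -26 kJ/mol.
OSPE = -88 − (-26) = -62 kJ/mol.

-62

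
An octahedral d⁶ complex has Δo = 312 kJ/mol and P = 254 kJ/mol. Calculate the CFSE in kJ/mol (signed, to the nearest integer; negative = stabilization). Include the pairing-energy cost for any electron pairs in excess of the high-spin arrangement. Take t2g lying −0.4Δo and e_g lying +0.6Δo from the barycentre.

Here Δo > P (312 > 254), so the low-spin state is favoured.
That gives t2g^6 e_g^0.
Orbital CFSE = -2.4Δo = -2.4 × 312 = -749 kJ/mol.
Excess pairs vs high-spin: 3 − 1 = 2; pairing cost = +508 kJ/mol.
Net CFSE = -749 + 508 = -241 kJ/mol.

-241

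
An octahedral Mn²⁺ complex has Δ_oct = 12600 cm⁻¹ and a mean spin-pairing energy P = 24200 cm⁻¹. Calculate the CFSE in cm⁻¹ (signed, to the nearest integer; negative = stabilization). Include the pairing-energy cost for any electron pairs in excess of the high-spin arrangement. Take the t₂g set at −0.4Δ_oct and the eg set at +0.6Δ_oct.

0

Group 7 minus oxidation state +2 gives a d⁵ configuration for Mn²⁺.
Since Δ_oct = 12600 cm⁻¹ < P = 24200 cm⁻¹, the complex adopts the high-spin configuration.
Filling d⁵ accordingly: t₂g³ eg².
Orbital CFSE = 0.0Δ_oct = 0.0 × 12600 = 0 cm⁻¹.
High-spin has no excess pairs, so no pairing correction applies.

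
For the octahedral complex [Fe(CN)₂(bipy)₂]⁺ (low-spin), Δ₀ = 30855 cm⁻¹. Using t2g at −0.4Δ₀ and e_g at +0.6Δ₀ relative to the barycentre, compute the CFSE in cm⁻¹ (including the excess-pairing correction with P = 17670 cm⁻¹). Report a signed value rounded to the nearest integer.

Ligand charges: 2×(-1) from CN⁻ and 2×(+0) from bipy sum to -2; with overall charge +1, Fe is +3.
Fe³⁺: group 8, so d-count = 8 − 3 = 5.
The d⁵ electrons fill as t2g^5 e_g^0.
CFSE(orbital) = 5×(-0.4Δ₀) + 0×(0.6Δ₀) = -2.0Δ₀; with Δ₀ = 30855 cm⁻¹ that is -61710 cm⁻¹.
Relative to high-spin t2g^3 e_g^2 (0 paired), the low-spin configuration has 2 additional pairs, contributing +2 × 17670 = +35340 cm⁻¹.
Net CFSE = -61710 + 35340 = -26370 cm⁻¹.

-26370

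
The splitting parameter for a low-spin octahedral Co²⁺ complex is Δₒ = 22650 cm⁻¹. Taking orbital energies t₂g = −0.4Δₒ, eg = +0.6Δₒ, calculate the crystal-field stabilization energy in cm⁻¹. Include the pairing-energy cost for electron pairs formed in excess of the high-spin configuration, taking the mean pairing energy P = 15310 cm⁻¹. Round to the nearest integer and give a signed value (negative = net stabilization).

Co is in group 9, so Co²⁺ is d⁷ (9 − 2 = 7).
Configuration: t₂g⁶ eg¹.
CFSE(orbital) = 6×(-0.4Δₒ) + 1×(0.6Δₒ) = -1.8Δₒ; with Δₒ = 22650 cm⁻¹ that is -40770 cm⁻¹.
High-spin d⁷ would be t₂g⁵ eg² with 2 pairs; low-spin has 3, so 1 excess pair costs +1P = +15310 cm⁻¹.
Overall CFSE = -40770 + 15310 = -25460 cm⁻¹.

-25460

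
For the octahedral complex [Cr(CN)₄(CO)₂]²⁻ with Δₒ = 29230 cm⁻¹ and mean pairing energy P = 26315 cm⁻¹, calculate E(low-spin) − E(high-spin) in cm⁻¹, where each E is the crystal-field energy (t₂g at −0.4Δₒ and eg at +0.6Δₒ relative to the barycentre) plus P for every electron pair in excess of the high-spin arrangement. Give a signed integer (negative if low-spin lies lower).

-2915

Ligand charges: 4×(-1) from CN⁻ and 2×(+0) from CO sum to -4; with overall charge -2, Cr is +2.
Group 6 minus oxidation state +2 gives a d⁴ configuration for Cr²⁺.
High-spin: t₂g³ eg¹, CFSE = -0.6Δₒ = -17538 cm⁻¹.
For low-spin the configuration is t₂g⁴ eg⁰: orbital energy -1.6 × 29230 = -46768 cm⁻¹, and 1 additional pair relative to high-spin adds 26315 cm⁻¹, giving -20453 cm⁻¹.
Thus E(LS) − E(HS) = -2915 cm⁻¹.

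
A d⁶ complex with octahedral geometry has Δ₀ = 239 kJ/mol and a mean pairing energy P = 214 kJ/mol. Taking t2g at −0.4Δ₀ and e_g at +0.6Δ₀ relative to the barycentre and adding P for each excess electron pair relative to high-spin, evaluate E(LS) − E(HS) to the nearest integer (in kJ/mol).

-50

In the high-spin limit (t2g^4 e_g^2) the orbital term is -0.4Δ₀ = -96 kJ/mol, with no excess pairing.
Low-spin: t2g^6 e_g^0, orbital CFSE = -2.4Δ₀ = -574 kJ/mol; plus 2 excess pairs × P = +428 kJ/mol; total -146 kJ/mol.
E(LS) − E(HS) = -146 − (-96) = -50 kJ/mol.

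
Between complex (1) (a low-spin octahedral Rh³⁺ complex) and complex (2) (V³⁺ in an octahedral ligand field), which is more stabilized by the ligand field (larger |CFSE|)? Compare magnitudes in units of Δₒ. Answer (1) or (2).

(1): Rh³⁺: group 9, so d-count = 9 − 3 = 6; t₂g⁶ eg⁰, CFSE = -2.4Δₒ.
(2): Group 5 minus oxidation state +3 gives a d² configuration for V³⁺; t₂g² eg⁰, CFSE = -0.8Δₒ.
So (1) has the larger |CFSE|.

(1)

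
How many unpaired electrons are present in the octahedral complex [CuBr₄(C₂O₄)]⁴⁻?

1

Ligand charges: 4×(-1) from Br⁻ and 1×(-2) from C₂O₄²⁻ sum to -6; with overall charge -4, Cu is +2.
Group 11 minus oxidation state +2 gives a d⁹ configuration for Cu²⁺.
Configuration: t₂g⁶ eg³, giving 1 unpaired electron.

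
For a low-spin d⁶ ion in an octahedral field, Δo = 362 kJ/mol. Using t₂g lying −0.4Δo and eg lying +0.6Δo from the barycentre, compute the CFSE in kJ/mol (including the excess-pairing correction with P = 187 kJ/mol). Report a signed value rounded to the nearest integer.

-495

Electron filling gives t₂g⁶ eg⁰.
CFSE(orbital) = 6×(-0.4Δo) + 0×(0.6Δo) = -2.4Δo; with Δo = 362 kJ/mol that is -869 kJ/mol.
Relative to high-spin t₂g⁴ eg² (1 paired), the low-spin configuration has 2 additional pairs, contributing +2 × 187 = +374 kJ/mol.
Combining: -869 + 374 = -495 kJ/mol.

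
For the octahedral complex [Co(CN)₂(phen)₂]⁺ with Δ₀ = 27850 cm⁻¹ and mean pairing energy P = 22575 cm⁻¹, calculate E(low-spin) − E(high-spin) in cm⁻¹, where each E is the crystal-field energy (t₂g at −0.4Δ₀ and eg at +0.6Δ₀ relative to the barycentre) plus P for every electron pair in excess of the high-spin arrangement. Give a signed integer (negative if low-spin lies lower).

Ligand charges: 2×(-1) from CN⁻ and 2×(+0) from phen sum to -2; with overall charge +1, Co is +3.
Co³⁺: group 9, so d-count = 9 − 3 = 6.
High-spin: t₂g⁴ eg², CFSE = -0.4Δ₀ = -11140 cm⁻¹.
For low-spin the configuration is t₂g⁶ eg⁰: orbital energy -2.4 × 27850 = -66840 cm⁻¹, and 2 additional pairs relative to high-spin add 45150 cm⁻¹, giving -21690 cm⁻¹.
The difference is -21690 − (-11140) = -10550 cm⁻¹, so low-spin lies lower.

-10550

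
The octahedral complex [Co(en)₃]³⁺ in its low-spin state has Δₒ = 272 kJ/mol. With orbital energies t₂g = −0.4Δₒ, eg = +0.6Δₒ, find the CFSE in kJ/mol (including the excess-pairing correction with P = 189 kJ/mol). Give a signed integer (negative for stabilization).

-275

en is neutral, so the +3 overall charge sits on Co: oxidation state +3.
Group 9 minus oxidation state +3 gives a d⁶ configuration for Co³⁺.
The d⁶ electrons fill as t₂g⁶ eg⁰.
CFSE(orbital) = 6×(-0.4Δₒ) + 0×(0.6Δₒ) = -2.4Δₒ; with Δₒ = 272 kJ/mol that is -653 kJ/mol.
High-spin d⁶ would be t₂g⁴ eg² with 1 pair; low-spin has 3, so 2 excess pairs cost +2P = +378 kJ/mol.
Overall CFSE = -653 + 378 = -275 kJ/mol.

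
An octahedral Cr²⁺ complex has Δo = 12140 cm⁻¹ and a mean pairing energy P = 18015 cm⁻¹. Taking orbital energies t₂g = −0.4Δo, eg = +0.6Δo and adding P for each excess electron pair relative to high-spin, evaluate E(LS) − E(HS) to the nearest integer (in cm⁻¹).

Group 6 minus oxidation state +2 gives a d⁴ configuration for Cr²⁺.
High-spin d⁴ fills as t₂g³ eg¹ with CFSE 3(−0.4) + 1(+0.6) = -0.6Δo = -7284 cm⁻¹.
Low-spin: t₂g⁴ eg⁰, orbital CFSE = -1.6Δo = -19424 cm⁻¹; plus 1 excess pair × P = +18015 cm⁻¹; total -1409 cm⁻¹.
Thus E(LS) − E(HS) = 5875 cm⁻¹.

5875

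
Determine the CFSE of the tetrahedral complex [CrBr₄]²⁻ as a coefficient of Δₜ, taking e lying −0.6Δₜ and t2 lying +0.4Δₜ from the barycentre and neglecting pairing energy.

Each Br⁻ contributes -1; 4 × (-1) = -4. With overall charge -2, Cr is in the +2 oxidation state.
Cr is in group 6, so Cr²⁺ is d⁴ (6 − 2 = 4).
Tetrahedral splitting is small, so the complex is high-spin.
Configuration: e^2 t2^2.
CFSE = 2(-0.6Δₜ) + 2(0.4Δₜ) = -1.2Δₜ + 0.8Δₜ = -0.4Δₜ.

-0.4 Δₜ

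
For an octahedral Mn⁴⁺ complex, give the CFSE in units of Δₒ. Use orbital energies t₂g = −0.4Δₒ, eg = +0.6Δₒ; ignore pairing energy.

Mn is in group 7, so Mn⁴⁺ is d³ (7 − 4 = 3).
Configuration: t₂g³ eg⁰.
CFSE = 3(-0.4Δₒ) + 0(0.6Δₒ) = -1.2Δₒ + 0.0Δₒ = -1.2Δₒ.

-1.2 Δₒ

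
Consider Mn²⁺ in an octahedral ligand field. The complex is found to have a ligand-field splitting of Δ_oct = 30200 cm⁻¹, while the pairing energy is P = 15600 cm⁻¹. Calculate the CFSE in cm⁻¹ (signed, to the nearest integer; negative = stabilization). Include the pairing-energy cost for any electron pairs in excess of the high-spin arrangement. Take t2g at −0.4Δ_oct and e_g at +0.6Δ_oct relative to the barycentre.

Mn²⁺: group 7, so d-count = 7 − 2 = 5.
Here Δ_oct > P (30200 > 15600), so the low-spin state is favoured.
Configuration: t2g^5 e_g^0.
Orbital CFSE = -2.0Δ_oct = -2.0 × 30200 = -60400 cm⁻¹.
Excess pairs vs high-spin: 2 − 0 = 2; pairing cost = +31200 cm⁻¹.
Net CFSE = -60400 + 31200 = -29200 cm⁻¹.

-29200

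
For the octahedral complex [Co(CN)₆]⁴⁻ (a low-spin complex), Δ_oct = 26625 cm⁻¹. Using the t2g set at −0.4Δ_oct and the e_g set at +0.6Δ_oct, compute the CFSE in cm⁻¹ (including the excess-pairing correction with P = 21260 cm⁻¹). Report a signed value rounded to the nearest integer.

Each CN⁻ contributes -1; 6 × (-1) = -6. With overall charge -4, Co is in the +2 oxidation state.
Co²⁺: group 9, so d-count = 9 − 2 = 7.
Configuration: t2g^6 e_g^1.
Orbital CFSE = 6(-0.4) + 1(0.6) = -1.8Δ_oct = -1.8 × 26625 = -47925 cm⁻¹.
Relative to high-spin t2g^5 e_g^2 (2 paired), the low-spin configuration has 1 additional pair, contributing +1 × 21260 = +21260 cm⁻¹.
Overall CFSE = -47925 + 21260 = -26665 cm⁻¹.

-26665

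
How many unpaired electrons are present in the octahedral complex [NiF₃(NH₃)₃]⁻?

Ligand charges: 3×(-1) from F⁻ and 3×(+0) from NH₃ sum to -3; with overall charge -1, Ni is +2.
Ni²⁺: group 10, so d-count = 10 − 2 = 8.
Configuration: t₂g⁶ eg², giving 2 unpaired electrons.

2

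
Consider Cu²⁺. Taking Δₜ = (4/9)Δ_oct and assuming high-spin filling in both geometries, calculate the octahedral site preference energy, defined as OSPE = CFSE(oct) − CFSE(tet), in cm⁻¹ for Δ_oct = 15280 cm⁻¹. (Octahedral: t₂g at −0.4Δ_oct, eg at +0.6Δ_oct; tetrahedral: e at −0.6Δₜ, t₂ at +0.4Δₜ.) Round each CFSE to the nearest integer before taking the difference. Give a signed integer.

Cu sits in group 11; removing 2 electrons leaves Cu²⁺ with 11 − 2 = 9 d electrons.
Octahedral (high-spin): t2g^6 e_g^3, CFSE = 6(−0.4) + 3(+0.6) = -0.6Δ_oct = -0.6 × 15280 = -9168 cm⁻¹.
In a tetrahedral site the filling is e^4 t2^5: CFSE(tet) = -0.4Δₜ = -0.4 × (4/9)(15280) = -2716 cm⁻¹.
Subtracting, OSPE = -9168 − (-2716) = -6452 cm⁻¹.

-6452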